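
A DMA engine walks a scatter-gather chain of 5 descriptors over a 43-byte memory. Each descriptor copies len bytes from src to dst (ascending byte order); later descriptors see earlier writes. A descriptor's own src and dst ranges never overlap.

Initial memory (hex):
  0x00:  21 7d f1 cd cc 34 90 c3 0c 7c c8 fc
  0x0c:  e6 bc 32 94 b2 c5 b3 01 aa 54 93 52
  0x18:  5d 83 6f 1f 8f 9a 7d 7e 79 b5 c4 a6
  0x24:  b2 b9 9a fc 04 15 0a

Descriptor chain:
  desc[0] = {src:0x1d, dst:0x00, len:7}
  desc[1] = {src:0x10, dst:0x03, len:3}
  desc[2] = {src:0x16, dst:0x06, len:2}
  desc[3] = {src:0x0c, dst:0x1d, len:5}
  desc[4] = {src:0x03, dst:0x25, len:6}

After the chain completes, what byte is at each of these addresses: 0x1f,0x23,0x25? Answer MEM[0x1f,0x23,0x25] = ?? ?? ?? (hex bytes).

MEM[0x1f,0x23,0x25] = 32 a6 b2

[0] 0x1d->0x00 len=7 : 9a 7d 7e 79 b5 c4 a6
[1] 0x10->0x03 len=3 : b2 c5 b3
[2] 0x16->0x06 len=2 : 93 52
[3] 0x0c->0x1d len=5 : e6 bc 32 94 b2
[4] 0x03->0x25 len=6 : b2 c5 b3 93 52 0c
query mem[0x1f]=0x32, mem[0x23]=0xa6, mem[0x25]=0xb2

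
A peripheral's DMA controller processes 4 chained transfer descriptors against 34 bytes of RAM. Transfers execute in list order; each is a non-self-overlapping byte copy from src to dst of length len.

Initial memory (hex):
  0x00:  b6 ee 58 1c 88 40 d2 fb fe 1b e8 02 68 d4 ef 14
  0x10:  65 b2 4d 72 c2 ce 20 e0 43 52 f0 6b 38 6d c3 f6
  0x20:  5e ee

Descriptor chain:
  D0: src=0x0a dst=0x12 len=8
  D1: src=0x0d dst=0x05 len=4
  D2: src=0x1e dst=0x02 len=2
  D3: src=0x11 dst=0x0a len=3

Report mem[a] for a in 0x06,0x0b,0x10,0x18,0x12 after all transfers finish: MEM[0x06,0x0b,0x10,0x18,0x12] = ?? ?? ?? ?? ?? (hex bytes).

D0: mem[0x12..0x19] <- [e8 02 68 d4 ef 14 65 b2]
D1: mem[0x05..0x08] <- [d4 ef 14 65]
D2: mem[0x02..0x03] <- [c3 f6]
D3: mem[0x0a..0x0c] <- [b2 e8 02]
query mem[0x06]=0xef, mem[0x0b]=0xe8, mem[0x10]=0x65, mem[0x18]=0x65, mem[0x12]=0xe8

MEM[0x06,0x0b,0x10,0x18,0x12] = ef e8 65 65 e8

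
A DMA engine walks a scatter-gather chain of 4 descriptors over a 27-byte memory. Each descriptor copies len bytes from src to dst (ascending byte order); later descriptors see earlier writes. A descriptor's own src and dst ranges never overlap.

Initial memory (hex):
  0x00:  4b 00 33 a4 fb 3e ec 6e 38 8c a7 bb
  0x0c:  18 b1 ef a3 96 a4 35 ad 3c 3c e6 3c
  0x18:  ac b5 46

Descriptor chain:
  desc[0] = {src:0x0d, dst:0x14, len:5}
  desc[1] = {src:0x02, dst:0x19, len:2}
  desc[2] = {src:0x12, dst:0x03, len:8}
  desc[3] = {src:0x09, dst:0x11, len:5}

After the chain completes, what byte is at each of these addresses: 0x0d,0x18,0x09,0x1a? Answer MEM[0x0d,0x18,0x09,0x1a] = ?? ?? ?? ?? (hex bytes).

MEM[0x0d,0x18,0x09,0x1a] = b1 a4 a4 a4

  after D0: wrote 5B at 0x14 = b1efa396a4
  after D1: wrote 2B at 0x19 = 33a4
  after D2: wrote 8B at 0x03 = 35adb1efa396a433
  after D3: wrote 5B at 0x11 = a433bb18b1
query mem[0x0d]=0xb1, mem[0x18]=0xa4, mem[0x09]=0xa4, mem[0x1a]=0xa4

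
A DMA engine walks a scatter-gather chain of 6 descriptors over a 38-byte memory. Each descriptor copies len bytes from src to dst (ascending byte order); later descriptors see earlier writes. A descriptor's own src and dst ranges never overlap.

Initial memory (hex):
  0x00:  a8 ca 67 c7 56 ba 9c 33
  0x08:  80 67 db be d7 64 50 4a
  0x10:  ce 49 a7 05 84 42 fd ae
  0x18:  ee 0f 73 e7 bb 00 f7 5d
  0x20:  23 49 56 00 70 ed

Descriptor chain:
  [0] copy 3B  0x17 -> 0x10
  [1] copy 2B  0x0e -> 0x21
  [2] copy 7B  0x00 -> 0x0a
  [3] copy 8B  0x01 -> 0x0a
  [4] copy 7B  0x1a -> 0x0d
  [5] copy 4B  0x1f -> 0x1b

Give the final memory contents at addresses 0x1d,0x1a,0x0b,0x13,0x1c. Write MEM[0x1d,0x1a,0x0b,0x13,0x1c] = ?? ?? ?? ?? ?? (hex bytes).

D0: mem[0x10..0x12] <- [ae ee 0f]
D1: mem[0x21..0x22] <- [50 4a]
D2: mem[0x0a..0x10] <- [a8 ca 67 c7 56 ba 9c]
D3: mem[0x0a..0x11] <- [ca 67 c7 56 ba 9c 33 80]
D4: mem[0x0d..0x13] <- [73 e7 bb 00 f7 5d 23]
D5: mem[0x1b..0x1e] <- [5d 23 50 4a]
query mem[0x1d]=0x50, mem[0x1a]=0x73, mem[0x0b]=0x67, mem[0x13]=0x23, mem[0x1c]=0x23

MEM[0x1d,0x1a,0x0b,0x13,0x1c] = 50 73 67 23 23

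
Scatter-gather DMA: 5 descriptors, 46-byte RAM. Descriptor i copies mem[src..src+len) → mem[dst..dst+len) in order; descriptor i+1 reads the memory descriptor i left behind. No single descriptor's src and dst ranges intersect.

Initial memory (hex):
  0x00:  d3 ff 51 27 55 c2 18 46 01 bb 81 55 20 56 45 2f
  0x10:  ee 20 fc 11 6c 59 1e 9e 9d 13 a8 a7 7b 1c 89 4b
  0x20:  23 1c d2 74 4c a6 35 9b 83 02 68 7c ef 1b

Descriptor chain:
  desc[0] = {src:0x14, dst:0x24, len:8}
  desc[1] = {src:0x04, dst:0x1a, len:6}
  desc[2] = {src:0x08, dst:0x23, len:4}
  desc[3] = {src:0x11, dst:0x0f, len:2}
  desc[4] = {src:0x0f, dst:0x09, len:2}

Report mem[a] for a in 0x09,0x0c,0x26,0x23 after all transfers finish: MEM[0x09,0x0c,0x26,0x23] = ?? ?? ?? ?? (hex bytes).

MEM[0x09,0x0c,0x26,0x23] = 20 20 55 01

#0 dst[0x24+8] := {0x6c,0x59,0x1e,0x9e,0x9d,0x13,0xa8,0xa7}
#1 dst[0x1a+6] := {0x55,0xc2,0x18,0x46,0x01,0xbb}
#2 dst[0x23+4] := {0x01,0xbb,0x81,0x55}
#3 dst[0x0f+2] := {0x20,0xfc}
#4 dst[0x09+2] := {0x20,0xfc}
query mem[0x09]=0x20, mem[0x0c]=0x20, mem[0x26]=0x55, mem[0x23]=0x01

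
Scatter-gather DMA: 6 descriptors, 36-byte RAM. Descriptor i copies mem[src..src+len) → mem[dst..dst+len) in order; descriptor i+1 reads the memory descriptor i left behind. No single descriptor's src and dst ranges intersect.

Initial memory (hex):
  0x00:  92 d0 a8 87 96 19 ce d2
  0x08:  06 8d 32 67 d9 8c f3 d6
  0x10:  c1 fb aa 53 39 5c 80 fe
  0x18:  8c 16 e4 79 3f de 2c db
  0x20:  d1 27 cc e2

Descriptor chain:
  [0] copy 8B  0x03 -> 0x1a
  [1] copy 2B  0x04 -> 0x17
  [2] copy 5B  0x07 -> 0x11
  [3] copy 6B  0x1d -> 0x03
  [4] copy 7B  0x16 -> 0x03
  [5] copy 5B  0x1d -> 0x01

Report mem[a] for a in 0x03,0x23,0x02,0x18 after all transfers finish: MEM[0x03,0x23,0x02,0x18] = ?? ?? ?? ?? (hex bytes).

MEM[0x03,0x23,0x02,0x18] = 06 e2 d2 19

[0] 0x03->0x1a len=8 : 87 96 19 ce d2 06 8d 32
[1] 0x04->0x17 len=2 : 96 19
[2] 0x07->0x11 len=5 : d2 06 8d 32 67
[3] 0x1d->0x03 len=6 : ce d2 06 8d 32 cc
[4] 0x16->0x03 len=7 : 80 96 19 16 87 96 19
[5] 0x1d->0x01 len=5 : ce d2 06 8d 32
query mem[0x03]=0x06, mem[0x23]=0xe2, mem[0x02]=0xd2, mem[0x18]=0x19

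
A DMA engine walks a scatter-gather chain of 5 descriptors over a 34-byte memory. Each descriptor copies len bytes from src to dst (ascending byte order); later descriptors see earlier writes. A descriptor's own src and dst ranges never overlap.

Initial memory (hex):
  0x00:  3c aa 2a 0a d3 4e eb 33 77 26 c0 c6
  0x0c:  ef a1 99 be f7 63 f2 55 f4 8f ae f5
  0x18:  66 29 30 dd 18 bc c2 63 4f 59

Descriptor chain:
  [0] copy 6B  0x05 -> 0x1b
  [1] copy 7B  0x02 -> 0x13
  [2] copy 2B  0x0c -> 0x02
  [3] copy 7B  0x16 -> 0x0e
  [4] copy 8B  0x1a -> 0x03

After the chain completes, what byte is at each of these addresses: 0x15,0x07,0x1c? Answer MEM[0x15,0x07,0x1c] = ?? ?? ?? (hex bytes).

D0: mem[0x1b..0x20] <- [4e eb 33 77 26 c0]
D1: mem[0x13..0x19] <- [2a 0a d3 4e eb 33 77]
D2: mem[0x02..0x03] <- [ef a1]
D3: mem[0x0e..0x14] <- [4e eb 33 77 30 4e eb]
D4: mem[0x03..0x0a] <- [30 4e eb 33 77 26 c0 59]
query mem[0x15]=0xd3, mem[0x07]=0x77, mem[0x1c]=0xeb

MEM[0x15,0x07,0x1c] = d3 77 eb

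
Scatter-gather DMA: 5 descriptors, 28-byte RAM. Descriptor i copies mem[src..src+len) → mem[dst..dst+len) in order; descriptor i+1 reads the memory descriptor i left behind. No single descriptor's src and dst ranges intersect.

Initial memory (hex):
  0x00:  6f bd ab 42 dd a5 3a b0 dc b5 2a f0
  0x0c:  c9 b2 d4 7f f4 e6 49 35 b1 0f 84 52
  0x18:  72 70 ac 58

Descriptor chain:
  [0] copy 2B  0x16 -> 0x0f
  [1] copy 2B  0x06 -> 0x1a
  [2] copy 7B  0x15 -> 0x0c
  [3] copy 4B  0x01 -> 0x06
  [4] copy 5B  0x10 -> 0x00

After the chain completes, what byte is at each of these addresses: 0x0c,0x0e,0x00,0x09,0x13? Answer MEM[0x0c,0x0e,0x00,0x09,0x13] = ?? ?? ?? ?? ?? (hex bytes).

D0: mem[0x0f..0x10] <- [84 52]
D1: mem[0x1a..0x1b] <- [3a b0]
D2: mem[0x0c..0x12] <- [0f 84 52 72 70 3a b0]
D3: mem[0x06..0x09] <- [bd ab 42 dd]
D4: mem[0x00..0x04] <- [70 3a b0 35 b1]
query mem[0x0c]=0x0f, mem[0x0e]=0x52, mem[0x00]=0x70, mem[0x09]=0xdd, mem[0x13]=0x35

MEM[0x0c,0x0e,0x00,0x09,0x13] = 0f 52 70 dd 35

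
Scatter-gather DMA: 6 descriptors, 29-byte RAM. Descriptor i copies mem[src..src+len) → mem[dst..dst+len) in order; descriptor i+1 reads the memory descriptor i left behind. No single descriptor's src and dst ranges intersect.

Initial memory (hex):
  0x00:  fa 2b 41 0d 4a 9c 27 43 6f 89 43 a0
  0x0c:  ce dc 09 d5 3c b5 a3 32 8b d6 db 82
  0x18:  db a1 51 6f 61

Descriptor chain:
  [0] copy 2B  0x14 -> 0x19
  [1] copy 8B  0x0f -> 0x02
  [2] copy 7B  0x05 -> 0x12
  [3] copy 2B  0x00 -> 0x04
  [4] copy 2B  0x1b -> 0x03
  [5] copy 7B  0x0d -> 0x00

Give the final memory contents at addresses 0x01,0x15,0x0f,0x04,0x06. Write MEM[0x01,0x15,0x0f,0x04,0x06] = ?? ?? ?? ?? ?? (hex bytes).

MEM[0x01,0x15,0x0f,0x04,0x06] = 09 d6 d5 b5 32

D0: mem[0x19..0x1a] <- [8b d6]
D1: mem[0x02..0x09] <- [d5 3c b5 a3 32 8b d6 db]
D2: mem[0x12..0x18] <- [a3 32 8b d6 db 43 a0]
D3: mem[0x04..0x05] <- [fa 2b]
D4: mem[0x03..0x04] <- [6f 61]
D5: mem[0x00..0x06] <- [dc 09 d5 3c b5 a3 32]
query mem[0x01]=0x09, mem[0x15]=0xd6, mem[0x0f]=0xd5, mem[0x04]=0xb5, mem[0x06]=0x32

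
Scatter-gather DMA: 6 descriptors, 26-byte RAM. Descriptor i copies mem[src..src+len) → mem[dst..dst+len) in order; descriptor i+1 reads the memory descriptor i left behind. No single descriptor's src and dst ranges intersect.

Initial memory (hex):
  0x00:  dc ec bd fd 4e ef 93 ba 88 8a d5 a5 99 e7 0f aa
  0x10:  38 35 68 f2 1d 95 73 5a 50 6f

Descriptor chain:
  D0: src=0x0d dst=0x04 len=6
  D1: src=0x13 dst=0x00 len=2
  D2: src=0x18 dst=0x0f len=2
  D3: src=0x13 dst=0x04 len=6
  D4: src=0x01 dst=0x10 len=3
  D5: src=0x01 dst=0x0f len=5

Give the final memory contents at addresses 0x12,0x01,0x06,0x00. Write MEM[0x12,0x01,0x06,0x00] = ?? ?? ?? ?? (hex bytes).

#0 dst[0x04+6] := {0xe7,0x0f,0xaa,0x38,0x35,0x68}
#1 dst[0x00+2] := {0xf2,0x1d}
#2 dst[0x0f+2] := {0x50,0x6f}
#3 dst[0x04+6] := {0xf2,0x1d,0x95,0x73,0x5a,0x50}
#4 dst[0x10+3] := {0x1d,0xbd,0xfd}
#5 dst[0x0f+5] := {0x1d,0xbd,0xfd,0xf2,0x1d}
query mem[0x12]=0xf2, mem[0x01]=0x1d, mem[0x06]=0x95, mem[0x00]=0xf2

MEM[0x12,0x01,0x06,0x00] = f2 1d 95 f2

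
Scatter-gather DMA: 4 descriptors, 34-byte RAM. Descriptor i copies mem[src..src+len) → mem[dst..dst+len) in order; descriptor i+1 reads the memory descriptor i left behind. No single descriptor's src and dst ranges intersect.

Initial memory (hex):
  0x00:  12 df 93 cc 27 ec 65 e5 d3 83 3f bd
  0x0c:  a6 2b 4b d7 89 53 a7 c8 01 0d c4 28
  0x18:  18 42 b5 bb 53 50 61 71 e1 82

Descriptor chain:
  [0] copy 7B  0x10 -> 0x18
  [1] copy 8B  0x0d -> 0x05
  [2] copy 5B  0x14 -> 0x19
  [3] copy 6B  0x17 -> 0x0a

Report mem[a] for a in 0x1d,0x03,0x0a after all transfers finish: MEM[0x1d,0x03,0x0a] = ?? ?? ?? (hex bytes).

#0 dst[0x18+7] := {0x89,0x53,0xa7,0xc8,0x01,0x0d,0xc4}
#1 dst[0x05+8] := {0x2b,0x4b,0xd7,0x89,0x53,0xa7,0xc8,0x01}
#2 dst[0x19+5] := {0x01,0x0d,0xc4,0x28,0x89}
#3 dst[0x0a+6] := {0x28,0x89,0x01,0x0d,0xc4,0x28}
query mem[0x1d]=0x89, mem[0x03]=0xcc, mem[0x0a]=0x28

MEM[0x1d,0x03,0x0a] = 89 cc 28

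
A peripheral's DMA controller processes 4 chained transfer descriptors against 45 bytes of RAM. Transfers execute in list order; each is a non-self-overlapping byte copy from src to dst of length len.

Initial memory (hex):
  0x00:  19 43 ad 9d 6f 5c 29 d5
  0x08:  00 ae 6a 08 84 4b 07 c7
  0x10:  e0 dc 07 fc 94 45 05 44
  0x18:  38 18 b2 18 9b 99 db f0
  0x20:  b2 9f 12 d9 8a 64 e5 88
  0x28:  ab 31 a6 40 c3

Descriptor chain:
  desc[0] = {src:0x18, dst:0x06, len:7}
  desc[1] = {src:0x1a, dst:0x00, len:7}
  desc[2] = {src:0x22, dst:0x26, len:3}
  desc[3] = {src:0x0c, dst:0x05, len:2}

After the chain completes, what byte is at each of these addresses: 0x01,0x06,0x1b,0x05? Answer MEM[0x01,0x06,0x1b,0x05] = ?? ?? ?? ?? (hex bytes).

MEM[0x01,0x06,0x1b,0x05] = 18 4b 18 db

#0 dst[0x06+7] := {0x38,0x18,0xb2,0x18,0x9b,0x99,0xdb}
#1 dst[0x00+7] := {0xb2,0x18,0x9b,0x99,0xdb,0xf0,0xb2}
#2 dst[0x26+3] := {0x12,0xd9,0x8a}
#3 dst[0x05+2] := {0xdb,0x4b}
query mem[0x01]=0x18, mem[0x06]=0x4b, mem[0x1b]=0x18, mem[0x05]=0xdb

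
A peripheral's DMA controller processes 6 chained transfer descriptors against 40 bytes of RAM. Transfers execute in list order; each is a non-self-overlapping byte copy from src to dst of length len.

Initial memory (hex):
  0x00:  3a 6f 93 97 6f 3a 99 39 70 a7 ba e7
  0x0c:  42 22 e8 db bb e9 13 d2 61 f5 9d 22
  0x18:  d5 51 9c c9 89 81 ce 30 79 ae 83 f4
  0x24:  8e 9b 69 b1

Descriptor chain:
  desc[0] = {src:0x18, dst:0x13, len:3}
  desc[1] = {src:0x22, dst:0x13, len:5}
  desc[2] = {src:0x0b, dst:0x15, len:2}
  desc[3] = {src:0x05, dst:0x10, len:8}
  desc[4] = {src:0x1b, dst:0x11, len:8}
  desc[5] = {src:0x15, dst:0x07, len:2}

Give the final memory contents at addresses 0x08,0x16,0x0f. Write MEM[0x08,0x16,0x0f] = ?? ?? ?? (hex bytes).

  after D0: wrote 3B at 0x13 = d5519c
  after D1: wrote 5B at 0x13 = 83f48e9b69
  after D2: wrote 2B at 0x15 = e742
  after D3: wrote 8B at 0x10 = 3a993970a7bae742
  after D4: wrote 8B at 0x11 = c98981ce3079ae83
  after D5: wrote 2B at 0x07 = 3079
query mem[0x08]=0x79, mem[0x16]=0x79, mem[0x0f]=0xdb

MEM[0x08,0x16,0x0f] = 79 79 db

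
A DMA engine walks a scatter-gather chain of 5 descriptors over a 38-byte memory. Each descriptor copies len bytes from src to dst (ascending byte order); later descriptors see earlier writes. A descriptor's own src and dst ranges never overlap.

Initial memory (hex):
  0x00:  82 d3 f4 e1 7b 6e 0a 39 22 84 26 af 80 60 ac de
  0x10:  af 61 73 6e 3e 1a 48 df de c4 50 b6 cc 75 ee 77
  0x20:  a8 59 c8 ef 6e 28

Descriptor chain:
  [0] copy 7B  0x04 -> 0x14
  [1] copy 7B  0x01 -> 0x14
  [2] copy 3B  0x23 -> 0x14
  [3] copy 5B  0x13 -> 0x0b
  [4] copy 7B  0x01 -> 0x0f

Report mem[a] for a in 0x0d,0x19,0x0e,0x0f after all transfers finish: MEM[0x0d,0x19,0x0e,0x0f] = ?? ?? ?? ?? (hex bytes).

MEM[0x0d,0x19,0x0e,0x0f] = 6e 0a 28 d3

[0] 0x04->0x14 len=7 : 7b 6e 0a 39 22 84 26
[1] 0x01->0x14 len=7 : d3 f4 e1 7b 6e 0a 39
[2] 0x23->0x14 len=3 : ef 6e 28
[3] 0x13->0x0b len=5 : 6e ef 6e 28 7b
[4] 0x01->0x0f len=7 : d3 f4 e1 7b 6e 0a 39
query mem[0x0d]=0x6e, mem[0x19]=0x0a, mem[0x0e]=0x28, mem[0x0f]=0xd3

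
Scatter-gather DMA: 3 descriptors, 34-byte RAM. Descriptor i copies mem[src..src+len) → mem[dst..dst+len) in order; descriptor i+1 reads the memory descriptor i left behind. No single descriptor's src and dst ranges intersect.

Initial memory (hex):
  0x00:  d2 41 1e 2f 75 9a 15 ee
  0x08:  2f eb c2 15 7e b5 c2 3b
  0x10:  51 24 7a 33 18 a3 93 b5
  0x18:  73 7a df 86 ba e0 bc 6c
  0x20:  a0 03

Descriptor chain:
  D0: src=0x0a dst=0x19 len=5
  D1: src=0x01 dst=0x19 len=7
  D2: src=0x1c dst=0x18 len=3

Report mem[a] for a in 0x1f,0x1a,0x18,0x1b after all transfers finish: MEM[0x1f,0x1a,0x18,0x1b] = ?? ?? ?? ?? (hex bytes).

#0 dst[0x19+5] := {0xc2,0x15,0x7e,0xb5,0xc2}
#1 dst[0x19+7] := {0x41,0x1e,0x2f,0x75,0x9a,0x15,0xee}
#2 dst[0x18+3] := {0x75,0x9a,0x15}
query mem[0x1f]=0xee, mem[0x1a]=0x15, mem[0x18]=0x75, mem[0x1b]=0x2f

MEM[0x1f,0x1a,0x18,0x1b] = ee 15 75 2f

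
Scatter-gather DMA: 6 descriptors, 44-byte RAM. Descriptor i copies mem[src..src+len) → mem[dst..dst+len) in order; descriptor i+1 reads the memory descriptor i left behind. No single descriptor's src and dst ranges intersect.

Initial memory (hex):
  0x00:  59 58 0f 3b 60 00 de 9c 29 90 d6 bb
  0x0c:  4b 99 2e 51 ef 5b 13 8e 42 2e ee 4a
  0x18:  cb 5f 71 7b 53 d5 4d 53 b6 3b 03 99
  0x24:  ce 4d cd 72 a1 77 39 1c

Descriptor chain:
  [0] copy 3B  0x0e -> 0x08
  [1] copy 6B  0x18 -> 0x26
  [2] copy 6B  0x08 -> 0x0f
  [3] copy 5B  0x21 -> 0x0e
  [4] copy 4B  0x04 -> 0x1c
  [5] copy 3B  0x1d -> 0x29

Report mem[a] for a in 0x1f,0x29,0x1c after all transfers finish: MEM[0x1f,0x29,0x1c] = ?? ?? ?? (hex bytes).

#0 dst[0x08+3] := {0x2e,0x51,0xef}
#1 dst[0x26+6] := {0xcb,0x5f,0x71,0x7b,0x53,0xd5}
#2 dst[0x0f+6] := {0x2e,0x51,0xef,0xbb,0x4b,0x99}
#3 dst[0x0e+5] := {0x3b,0x03,0x99,0xce,0x4d}
#4 dst[0x1c+4] := {0x60,0x00,0xde,0x9c}
#5 dst[0x29+3] := {0x00,0xde,0x9c}
query mem[0x1f]=0x9c, mem[0x29]=0x00, mem[0x1c]=0x60

MEM[0x1f,0x29,0x1c] = 9c 00 60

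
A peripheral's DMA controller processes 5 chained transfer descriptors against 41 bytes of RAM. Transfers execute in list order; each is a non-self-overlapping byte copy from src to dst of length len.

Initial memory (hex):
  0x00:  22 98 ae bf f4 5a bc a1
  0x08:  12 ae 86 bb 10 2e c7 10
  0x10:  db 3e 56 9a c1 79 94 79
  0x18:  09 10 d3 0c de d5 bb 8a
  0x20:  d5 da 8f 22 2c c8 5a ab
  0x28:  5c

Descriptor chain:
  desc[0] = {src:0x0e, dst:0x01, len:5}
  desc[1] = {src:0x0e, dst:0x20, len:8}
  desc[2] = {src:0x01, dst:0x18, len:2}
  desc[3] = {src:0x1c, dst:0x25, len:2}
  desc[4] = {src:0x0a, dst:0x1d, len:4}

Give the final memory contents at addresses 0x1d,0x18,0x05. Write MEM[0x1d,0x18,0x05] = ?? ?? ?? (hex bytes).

MEM[0x1d,0x18,0x05] = 86 c7 56

#0 dst[0x01+5] := {0xc7,0x10,0xdb,0x3e,0x56}
#1 dst[0x20+8] := {0xc7,0x10,0xdb,0x3e,0x56,0x9a,0xc1,0x79}
#2 dst[0x18+2] := {0xc7,0x10}
#3 dst[0x25+2] := {0xde,0xd5}
#4 dst[0x1d+4] := {0x86,0xbb,0x10,0x2e}
query mem[0x1d]=0x86, mem[0x18]=0xc7, mem[0x05]=0x56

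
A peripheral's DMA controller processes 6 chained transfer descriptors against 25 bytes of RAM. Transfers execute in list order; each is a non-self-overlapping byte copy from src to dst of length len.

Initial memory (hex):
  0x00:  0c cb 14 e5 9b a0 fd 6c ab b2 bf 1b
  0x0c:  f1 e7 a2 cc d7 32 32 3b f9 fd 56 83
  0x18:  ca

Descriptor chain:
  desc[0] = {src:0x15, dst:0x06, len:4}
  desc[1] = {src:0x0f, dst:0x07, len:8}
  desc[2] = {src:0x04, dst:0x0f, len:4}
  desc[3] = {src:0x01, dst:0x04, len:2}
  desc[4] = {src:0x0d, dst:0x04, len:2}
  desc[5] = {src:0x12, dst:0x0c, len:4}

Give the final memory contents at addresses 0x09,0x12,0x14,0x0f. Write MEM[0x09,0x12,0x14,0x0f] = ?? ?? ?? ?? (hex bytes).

MEM[0x09,0x12,0x14,0x0f] = 32 cc f9 fd

[0] 0x15->0x06 len=4 : fd 56 83 ca
[1] 0x0f->0x07 len=8 : cc d7 32 32 3b f9 fd 56
[2] 0x04->0x0f len=4 : 9b a0 fd cc
[3] 0x01->0x04 len=2 : cb 14
[4] 0x0d->0x04 len=2 : fd 56
[5] 0x12->0x0c len=4 : cc 3b f9 fd
query mem[0x09]=0x32, mem[0x12]=0xcc, mem[0x14]=0xf9, mem[0x0f]=0xfd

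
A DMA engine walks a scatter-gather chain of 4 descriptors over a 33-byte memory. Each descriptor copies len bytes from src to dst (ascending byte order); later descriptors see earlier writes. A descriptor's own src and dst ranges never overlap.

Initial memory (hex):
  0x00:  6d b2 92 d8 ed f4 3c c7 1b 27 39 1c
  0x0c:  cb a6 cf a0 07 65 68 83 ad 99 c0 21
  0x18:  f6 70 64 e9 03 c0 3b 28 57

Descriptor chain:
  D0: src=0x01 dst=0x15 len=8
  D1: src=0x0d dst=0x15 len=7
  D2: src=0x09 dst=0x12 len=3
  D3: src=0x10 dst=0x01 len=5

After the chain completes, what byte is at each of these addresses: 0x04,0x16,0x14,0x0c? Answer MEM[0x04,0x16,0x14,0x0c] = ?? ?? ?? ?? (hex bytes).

MEM[0x04,0x16,0x14,0x0c] = 39 cf 1c cb

[0] 0x01->0x15 len=8 : b2 92 d8 ed f4 3c c7 1b
[1] 0x0d->0x15 len=7 : a6 cf a0 07 65 68 83
[2] 0x09->0x12 len=3 : 27 39 1c
[3] 0x10->0x01 len=5 : 07 65 27 39 1c
query mem[0x04]=0x39, mem[0x16]=0xcf, mem[0x14]=0x1c, mem[0x0c]=0xcb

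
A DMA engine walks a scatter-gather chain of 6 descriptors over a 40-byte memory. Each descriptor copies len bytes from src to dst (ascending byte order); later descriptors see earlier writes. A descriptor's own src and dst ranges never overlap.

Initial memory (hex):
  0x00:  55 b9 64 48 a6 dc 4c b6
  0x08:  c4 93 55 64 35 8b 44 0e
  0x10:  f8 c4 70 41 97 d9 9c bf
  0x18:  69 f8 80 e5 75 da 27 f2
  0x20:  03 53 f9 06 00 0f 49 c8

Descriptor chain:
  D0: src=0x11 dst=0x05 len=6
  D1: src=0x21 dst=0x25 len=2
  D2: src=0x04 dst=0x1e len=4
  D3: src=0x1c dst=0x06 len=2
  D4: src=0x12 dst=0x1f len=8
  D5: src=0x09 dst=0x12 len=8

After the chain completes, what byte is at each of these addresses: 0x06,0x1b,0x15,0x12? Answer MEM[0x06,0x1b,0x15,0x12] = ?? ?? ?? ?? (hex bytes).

D0: mem[0x05..0x0a] <- [c4 70 41 97 d9 9c]
D1: mem[0x25..0x26] <- [53 f9]
D2: mem[0x1e..0x21] <- [a6 c4 70 41]
D3: mem[0x06..0x07] <- [75 da]
D4: mem[0x1f..0x26] <- [70 41 97 d9 9c bf 69 f8]
D5: mem[0x12..0x19] <- [d9 9c 64 35 8b 44 0e f8]
query mem[0x06]=0x75, mem[0x1b]=0xe5, mem[0x15]=0x35, mem[0x12]=0xd9

MEM[0x06,0x1b,0x15,0x12] = 75 e5 35 d9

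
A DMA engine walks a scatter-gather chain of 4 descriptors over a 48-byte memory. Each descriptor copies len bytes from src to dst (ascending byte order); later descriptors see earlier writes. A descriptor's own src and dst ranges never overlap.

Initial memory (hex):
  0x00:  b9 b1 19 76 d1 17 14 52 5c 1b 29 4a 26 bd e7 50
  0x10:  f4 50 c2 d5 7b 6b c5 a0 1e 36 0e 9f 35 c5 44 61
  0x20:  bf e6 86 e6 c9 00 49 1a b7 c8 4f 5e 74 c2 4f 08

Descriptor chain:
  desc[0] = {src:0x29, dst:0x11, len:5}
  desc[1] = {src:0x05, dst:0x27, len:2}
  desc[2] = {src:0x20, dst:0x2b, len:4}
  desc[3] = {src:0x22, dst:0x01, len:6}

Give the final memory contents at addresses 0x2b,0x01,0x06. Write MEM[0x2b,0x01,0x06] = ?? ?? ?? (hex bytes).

MEM[0x2b,0x01,0x06] = bf 86 17

[0] 0x29->0x11 len=5 : c8 4f 5e 74 c2
[1] 0x05->0x27 len=2 : 17 14
[2] 0x20->0x2b len=4 : bf e6 86 e6
[3] 0x22->0x01 len=6 : 86 e6 c9 00 49 17
query mem[0x2b]=0xbf, mem[0x01]=0x86, mem[0x06]=0x17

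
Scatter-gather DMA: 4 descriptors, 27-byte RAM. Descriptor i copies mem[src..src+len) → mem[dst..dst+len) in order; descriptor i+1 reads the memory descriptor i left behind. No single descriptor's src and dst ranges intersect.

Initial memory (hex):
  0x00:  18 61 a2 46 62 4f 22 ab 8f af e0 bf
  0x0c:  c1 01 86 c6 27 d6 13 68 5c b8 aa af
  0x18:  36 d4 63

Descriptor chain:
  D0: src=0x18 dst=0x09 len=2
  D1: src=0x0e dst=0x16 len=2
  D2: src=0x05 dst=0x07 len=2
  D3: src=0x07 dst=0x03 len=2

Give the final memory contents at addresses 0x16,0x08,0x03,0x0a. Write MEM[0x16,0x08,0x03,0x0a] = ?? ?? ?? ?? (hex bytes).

MEM[0x16,0x08,0x03,0x0a] = 86 22 4f d4

#0 dst[0x09+2] := {0x36,0xd4}
#1 dst[0x16+2] := {0x86,0xc6}
#2 dst[0x07+2] := {0x4f,0x22}
#3 dst[0x03+2] := {0x4f,0x22}
query mem[0x16]=0x86, mem[0x08]=0x22, mem[0x03]=0x4f, mem[0x0a]=0xd4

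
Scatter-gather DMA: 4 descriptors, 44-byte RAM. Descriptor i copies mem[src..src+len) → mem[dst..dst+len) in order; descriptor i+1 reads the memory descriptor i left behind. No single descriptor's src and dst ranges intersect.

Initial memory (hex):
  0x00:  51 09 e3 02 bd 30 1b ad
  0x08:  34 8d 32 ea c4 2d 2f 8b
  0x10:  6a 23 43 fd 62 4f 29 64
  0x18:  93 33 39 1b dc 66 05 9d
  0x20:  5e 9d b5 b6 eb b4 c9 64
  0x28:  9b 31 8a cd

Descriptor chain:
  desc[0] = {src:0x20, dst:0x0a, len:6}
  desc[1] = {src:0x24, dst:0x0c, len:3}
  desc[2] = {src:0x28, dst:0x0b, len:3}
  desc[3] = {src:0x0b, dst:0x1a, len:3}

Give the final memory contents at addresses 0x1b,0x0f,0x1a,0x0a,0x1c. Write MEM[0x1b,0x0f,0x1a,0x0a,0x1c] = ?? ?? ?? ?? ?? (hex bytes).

MEM[0x1b,0x0f,0x1a,0x0a,0x1c] = 31 b4 9b 5e 8a

#0 dst[0x0a+6] := {0x5e,0x9d,0xb5,0xb6,0xeb,0xb4}
#1 dst[0x0c+3] := {0xeb,0xb4,0xc9}
#2 dst[0x0b+3] := {0x9b,0x31,0x8a}
#3 dst[0x1a+3] := {0x9b,0x31,0x8a}
query mem[0x1b]=0x31, mem[0x0f]=0xb4, mem[0x1a]=0x9b, mem[0x0a]=0x5e, mem[0x1c]=0x8a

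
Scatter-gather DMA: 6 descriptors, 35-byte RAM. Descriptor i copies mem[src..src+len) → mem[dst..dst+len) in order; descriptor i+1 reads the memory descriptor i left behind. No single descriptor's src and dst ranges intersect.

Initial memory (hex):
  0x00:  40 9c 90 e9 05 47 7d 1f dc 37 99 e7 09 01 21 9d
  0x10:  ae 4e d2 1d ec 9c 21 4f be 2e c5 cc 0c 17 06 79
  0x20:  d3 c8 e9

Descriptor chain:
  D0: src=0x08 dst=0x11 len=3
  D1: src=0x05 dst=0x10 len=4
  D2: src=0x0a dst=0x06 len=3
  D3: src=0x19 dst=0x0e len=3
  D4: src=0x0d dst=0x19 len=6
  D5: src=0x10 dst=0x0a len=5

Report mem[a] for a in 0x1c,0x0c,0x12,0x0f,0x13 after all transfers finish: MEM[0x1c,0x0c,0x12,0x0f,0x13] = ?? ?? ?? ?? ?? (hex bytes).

MEM[0x1c,0x0c,0x12,0x0f,0x13] = cc 1f 1f c5 dc

[0] 0x08->0x11 len=3 : dc 37 99
[1] 0x05->0x10 len=4 : 47 7d 1f dc
[2] 0x0a->0x06 len=3 : 99 e7 09
[3] 0x19->0x0e len=3 : 2e c5 cc
[4] 0x0d->0x19 len=6 : 01 2e c5 cc 7d 1f
[5] 0x10->0x0a len=5 : cc 7d 1f dc ec
query mem[0x1c]=0xcc, mem[0x0c]=0x1f, mem[0x12]=0x1f, mem[0x0f]=0xc5, mem[0x13]=0xdc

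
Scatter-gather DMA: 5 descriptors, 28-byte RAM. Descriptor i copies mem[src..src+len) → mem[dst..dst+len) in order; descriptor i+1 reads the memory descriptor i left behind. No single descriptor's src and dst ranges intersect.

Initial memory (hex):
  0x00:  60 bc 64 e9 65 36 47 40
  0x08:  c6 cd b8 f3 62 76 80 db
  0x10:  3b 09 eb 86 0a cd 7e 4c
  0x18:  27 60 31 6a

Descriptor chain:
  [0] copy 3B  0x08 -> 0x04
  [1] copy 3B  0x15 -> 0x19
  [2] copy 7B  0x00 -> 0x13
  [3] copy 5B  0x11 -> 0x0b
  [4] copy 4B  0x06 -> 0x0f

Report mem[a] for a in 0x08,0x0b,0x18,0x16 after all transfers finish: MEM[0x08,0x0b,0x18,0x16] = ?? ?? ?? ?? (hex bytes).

MEM[0x08,0x0b,0x18,0x16] = c6 09 cd e9

#0 dst[0x04+3] := {0xc6,0xcd,0xb8}
#1 dst[0x19+3] := {0xcd,0x7e,0x4c}
#2 dst[0x13+7] := {0x60,0xbc,0x64,0xe9,0xc6,0xcd,0xb8}
#3 dst[0x0b+5] := {0x09,0xeb,0x60,0xbc,0x64}
#4 dst[0x0f+4] := {0xb8,0x40,0xc6,0xcd}
query mem[0x08]=0xc6, mem[0x0b]=0x09, mem[0x18]=0xcd, mem[0x16]=0xe9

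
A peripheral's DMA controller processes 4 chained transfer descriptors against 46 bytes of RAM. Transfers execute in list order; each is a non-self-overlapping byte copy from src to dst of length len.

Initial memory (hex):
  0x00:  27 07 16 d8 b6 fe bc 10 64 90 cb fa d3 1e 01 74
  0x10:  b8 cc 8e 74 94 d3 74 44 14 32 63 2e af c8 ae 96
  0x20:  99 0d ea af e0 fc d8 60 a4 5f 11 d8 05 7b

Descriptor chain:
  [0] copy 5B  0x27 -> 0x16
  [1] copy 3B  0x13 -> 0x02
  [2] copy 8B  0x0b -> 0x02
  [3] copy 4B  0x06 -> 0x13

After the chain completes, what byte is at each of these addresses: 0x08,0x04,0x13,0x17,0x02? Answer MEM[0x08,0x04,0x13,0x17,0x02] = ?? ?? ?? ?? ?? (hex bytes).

MEM[0x08,0x04,0x13,0x17,0x02] = cc 1e 74 a4 fa

D0: mem[0x16..0x1a] <- [60 a4 5f 11 d8]
D1: mem[0x02..0x04] <- [74 94 d3]
D2: mem[0x02..0x09] <- [fa d3 1e 01 74 b8 cc 8e]
D3: mem[0x13..0x16] <- [74 b8 cc 8e]
query mem[0x08]=0xcc, mem[0x04]=0x1e, mem[0x13]=0x74, mem[0x17]=0xa4, mem[0x02]=0xfa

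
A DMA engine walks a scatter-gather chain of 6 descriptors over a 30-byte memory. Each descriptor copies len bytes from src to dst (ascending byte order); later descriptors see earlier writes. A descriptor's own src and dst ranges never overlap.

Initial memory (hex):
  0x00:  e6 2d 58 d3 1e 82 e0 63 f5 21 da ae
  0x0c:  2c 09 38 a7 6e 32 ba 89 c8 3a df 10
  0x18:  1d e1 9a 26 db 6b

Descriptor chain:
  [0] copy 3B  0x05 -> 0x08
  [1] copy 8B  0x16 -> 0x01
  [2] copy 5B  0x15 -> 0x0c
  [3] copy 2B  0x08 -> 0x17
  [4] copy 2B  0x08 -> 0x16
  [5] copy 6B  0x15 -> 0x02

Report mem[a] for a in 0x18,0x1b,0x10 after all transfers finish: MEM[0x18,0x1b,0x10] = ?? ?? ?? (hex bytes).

MEM[0x18,0x1b,0x10] = e0 26 e1

[0] 0x05->0x08 len=3 : 82 e0 63
[1] 0x16->0x01 len=8 : df 10 1d e1 9a 26 db 6b
[2] 0x15->0x0c len=5 : 3a df 10 1d e1
[3] 0x08->0x17 len=2 : 6b e0
[4] 0x08->0x16 len=2 : 6b e0
[5] 0x15->0x02 len=6 : 3a 6b e0 e0 e1 9a
query mem[0x18]=0xe0, mem[0x1b]=0x26, mem[0x10]=0xe1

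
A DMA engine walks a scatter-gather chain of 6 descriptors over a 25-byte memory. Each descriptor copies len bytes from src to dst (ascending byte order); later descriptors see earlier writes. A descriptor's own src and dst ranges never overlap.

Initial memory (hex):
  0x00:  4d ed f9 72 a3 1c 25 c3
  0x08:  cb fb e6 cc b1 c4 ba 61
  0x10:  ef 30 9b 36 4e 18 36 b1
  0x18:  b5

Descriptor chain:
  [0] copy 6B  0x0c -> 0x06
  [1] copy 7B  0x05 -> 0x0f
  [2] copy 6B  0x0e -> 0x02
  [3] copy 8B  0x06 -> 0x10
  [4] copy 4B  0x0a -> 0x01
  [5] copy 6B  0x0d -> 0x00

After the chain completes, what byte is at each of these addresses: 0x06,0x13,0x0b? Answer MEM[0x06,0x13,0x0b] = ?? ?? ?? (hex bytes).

MEM[0x06,0x13,0x0b] = ba 61 30

[0] 0x0c->0x06 len=6 : b1 c4 ba 61 ef 30
[1] 0x05->0x0f len=7 : 1c b1 c4 ba 61 ef 30
[2] 0x0e->0x02 len=6 : ba 1c b1 c4 ba 61
[3] 0x06->0x10 len=8 : ba 61 ba 61 ef 30 b1 c4
[4] 0x0a->0x01 len=4 : ef 30 b1 c4
[5] 0x0d->0x00 len=6 : c4 ba 1c ba 61 ba
query mem[0x06]=0xba, mem[0x13]=0x61, mem[0x0b]=0x30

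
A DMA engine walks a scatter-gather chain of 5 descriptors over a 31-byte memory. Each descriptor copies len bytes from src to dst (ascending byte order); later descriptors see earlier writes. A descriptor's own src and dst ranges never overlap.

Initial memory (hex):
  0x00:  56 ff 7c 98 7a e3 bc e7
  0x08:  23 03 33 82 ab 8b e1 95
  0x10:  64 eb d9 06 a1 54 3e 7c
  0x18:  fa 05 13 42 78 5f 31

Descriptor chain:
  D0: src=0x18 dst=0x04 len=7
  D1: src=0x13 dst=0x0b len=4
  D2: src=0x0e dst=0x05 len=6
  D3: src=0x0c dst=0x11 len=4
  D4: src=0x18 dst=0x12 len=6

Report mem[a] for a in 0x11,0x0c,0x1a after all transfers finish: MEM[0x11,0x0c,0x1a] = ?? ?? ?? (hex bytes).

[0] 0x18->0x04 len=7 : fa 05 13 42 78 5f 31
[1] 0x13->0x0b len=4 : 06 a1 54 3e
[2] 0x0e->0x05 len=6 : 3e 95 64 eb d9 06
[3] 0x0c->0x11 len=4 : a1 54 3e 95
[4] 0x18->0x12 len=6 : fa 05 13 42 78 5f
query mem[0x11]=0xa1, mem[0x0c]=0xa1, mem[0x1a]=0x13

MEM[0x11,0x0c,0x1a] = a1 a1 13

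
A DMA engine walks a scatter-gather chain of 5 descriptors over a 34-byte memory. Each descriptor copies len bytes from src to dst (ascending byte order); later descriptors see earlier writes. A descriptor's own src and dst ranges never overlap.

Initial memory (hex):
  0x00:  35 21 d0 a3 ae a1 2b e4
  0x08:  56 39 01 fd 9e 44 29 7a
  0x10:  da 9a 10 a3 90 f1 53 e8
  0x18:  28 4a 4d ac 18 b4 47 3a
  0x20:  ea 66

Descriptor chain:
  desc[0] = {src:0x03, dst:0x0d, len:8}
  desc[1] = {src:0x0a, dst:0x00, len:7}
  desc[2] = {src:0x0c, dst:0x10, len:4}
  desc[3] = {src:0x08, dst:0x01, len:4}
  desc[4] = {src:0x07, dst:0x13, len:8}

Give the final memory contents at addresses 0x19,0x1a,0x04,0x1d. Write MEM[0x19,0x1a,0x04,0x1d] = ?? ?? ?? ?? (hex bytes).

MEM[0x19,0x1a,0x04,0x1d] = a3 ae fd b4

D0: mem[0x0d..0x14] <- [a3 ae a1 2b e4 56 39 01]
D1: mem[0x00..0x06] <- [01 fd 9e a3 ae a1 2b]
D2: mem[0x10..0x13] <- [9e a3 ae a1]
D3: mem[0x01..0x04] <- [56 39 01 fd]
D4: mem[0x13..0x1a] <- [e4 56 39 01 fd 9e a3 ae]
query mem[0x19]=0xa3, mem[0x1a]=0xae, mem[0x04]=0xfd, mem[0x1d]=0xb4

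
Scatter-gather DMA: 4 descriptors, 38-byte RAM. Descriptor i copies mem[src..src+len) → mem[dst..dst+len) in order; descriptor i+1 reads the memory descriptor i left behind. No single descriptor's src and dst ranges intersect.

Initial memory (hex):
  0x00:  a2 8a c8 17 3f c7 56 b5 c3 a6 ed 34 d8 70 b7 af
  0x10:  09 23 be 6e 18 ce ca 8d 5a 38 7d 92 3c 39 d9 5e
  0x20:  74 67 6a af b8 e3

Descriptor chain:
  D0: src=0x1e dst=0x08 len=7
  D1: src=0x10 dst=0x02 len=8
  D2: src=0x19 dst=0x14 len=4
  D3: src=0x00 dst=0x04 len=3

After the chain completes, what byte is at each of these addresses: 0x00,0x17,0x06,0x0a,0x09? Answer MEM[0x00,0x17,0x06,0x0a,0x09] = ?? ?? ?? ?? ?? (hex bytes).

MEM[0x00,0x17,0x06,0x0a,0x09] = a2 3c 09 74 8d

  after D0: wrote 7B at 0x08 = d95e74676aafb8
  after D1: wrote 8B at 0x02 = 0923be6e18ceca8d
  after D2: wrote 4B at 0x14 = 387d923c
  after D3: wrote 3B at 0x04 = a28a09
query mem[0x00]=0xa2, mem[0x17]=0x3c, mem[0x06]=0x09, mem[0x0a]=0x74, mem[0x09]=0x8d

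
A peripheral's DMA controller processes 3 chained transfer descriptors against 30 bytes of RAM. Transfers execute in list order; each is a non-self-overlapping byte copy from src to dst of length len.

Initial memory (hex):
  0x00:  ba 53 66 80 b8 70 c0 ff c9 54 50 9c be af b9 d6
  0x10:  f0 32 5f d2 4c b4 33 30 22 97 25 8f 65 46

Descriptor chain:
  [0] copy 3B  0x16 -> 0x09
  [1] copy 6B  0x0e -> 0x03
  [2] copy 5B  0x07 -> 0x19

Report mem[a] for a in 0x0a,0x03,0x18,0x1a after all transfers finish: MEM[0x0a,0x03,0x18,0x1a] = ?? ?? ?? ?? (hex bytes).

#0 dst[0x09+3] := {0x33,0x30,0x22}
#1 dst[0x03+6] := {0xb9,0xd6,0xf0,0x32,0x5f,0xd2}
#2 dst[0x19+5] := {0x5f,0xd2,0x33,0x30,0x22}
query mem[0x0a]=0x30, mem[0x03]=0xb9, mem[0x18]=0x22, mem[0x1a]=0xd2

MEM[0x0a,0x03,0x18,0x1a] = 30 b9 22 d2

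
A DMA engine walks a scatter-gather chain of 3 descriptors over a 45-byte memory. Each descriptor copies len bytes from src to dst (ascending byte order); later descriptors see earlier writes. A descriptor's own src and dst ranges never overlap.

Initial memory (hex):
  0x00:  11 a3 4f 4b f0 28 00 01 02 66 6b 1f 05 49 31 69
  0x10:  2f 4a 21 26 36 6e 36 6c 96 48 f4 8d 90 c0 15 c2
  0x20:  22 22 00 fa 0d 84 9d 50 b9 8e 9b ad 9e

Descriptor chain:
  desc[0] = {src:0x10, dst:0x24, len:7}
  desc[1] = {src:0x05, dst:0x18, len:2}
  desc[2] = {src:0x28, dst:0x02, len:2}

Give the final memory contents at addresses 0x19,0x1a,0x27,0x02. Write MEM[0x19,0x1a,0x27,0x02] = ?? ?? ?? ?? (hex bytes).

MEM[0x19,0x1a,0x27,0x02] = 00 f4 26 36

[0] 0x10->0x24 len=7 : 2f 4a 21 26 36 6e 36
[1] 0x05->0x18 len=2 : 28 00
[2] 0x28->0x02 len=2 : 36 6e
query mem[0x19]=0x00, mem[0x1a]=0xf4, mem[0x27]=0x26, mem[0x02]=0x36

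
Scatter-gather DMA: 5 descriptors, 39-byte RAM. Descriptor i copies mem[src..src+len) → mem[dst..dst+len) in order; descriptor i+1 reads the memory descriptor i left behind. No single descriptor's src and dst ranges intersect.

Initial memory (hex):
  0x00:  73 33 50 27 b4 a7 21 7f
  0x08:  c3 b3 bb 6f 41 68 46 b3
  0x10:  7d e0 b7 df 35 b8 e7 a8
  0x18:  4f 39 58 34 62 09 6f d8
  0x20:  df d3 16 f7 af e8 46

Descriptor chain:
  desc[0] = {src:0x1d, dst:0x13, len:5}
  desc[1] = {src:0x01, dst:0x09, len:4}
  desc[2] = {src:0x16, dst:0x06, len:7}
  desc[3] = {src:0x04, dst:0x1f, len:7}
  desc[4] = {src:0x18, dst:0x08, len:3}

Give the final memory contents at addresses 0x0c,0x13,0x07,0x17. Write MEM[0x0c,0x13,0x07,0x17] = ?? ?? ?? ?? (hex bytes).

MEM[0x0c,0x13,0x07,0x17] = 62 09 d3 d3

[0] 0x1d->0x13 len=5 : 09 6f d8 df d3
[1] 0x01->0x09 len=4 : 33 50 27 b4
[2] 0x16->0x06 len=7 : df d3 4f 39 58 34 62
[3] 0x04->0x1f len=7 : b4 a7 df d3 4f 39 58
[4] 0x18->0x08 len=3 : 4f 39 58
query mem[0x0c]=0x62, mem[0x13]=0x09, mem[0x07]=0xd3, mem[0x17]=0xd3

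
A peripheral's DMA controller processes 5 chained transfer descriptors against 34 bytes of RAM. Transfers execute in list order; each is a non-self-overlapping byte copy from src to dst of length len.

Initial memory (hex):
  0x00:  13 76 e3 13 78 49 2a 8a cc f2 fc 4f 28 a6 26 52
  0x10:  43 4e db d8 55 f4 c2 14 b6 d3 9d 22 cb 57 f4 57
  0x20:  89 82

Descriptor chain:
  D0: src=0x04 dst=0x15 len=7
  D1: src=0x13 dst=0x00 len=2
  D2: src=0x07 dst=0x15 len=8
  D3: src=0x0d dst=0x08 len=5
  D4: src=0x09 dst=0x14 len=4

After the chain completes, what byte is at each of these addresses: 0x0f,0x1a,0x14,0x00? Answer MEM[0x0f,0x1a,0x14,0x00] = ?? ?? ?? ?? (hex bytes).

MEM[0x0f,0x1a,0x14,0x00] = 52 28 26 d8

  after D0: wrote 7B at 0x15 = 78492a8accf2fc
  after D1: wrote 2B at 0x00 = d855
  after D2: wrote 8B at 0x15 = 8accf2fc4f28a626
  after D3: wrote 5B at 0x08 = a62652434e
  after D4: wrote 4B at 0x14 = 2652434e
query mem[0x0f]=0x52, mem[0x1a]=0x28, mem[0x14]=0x26, mem[0x00]=0xd8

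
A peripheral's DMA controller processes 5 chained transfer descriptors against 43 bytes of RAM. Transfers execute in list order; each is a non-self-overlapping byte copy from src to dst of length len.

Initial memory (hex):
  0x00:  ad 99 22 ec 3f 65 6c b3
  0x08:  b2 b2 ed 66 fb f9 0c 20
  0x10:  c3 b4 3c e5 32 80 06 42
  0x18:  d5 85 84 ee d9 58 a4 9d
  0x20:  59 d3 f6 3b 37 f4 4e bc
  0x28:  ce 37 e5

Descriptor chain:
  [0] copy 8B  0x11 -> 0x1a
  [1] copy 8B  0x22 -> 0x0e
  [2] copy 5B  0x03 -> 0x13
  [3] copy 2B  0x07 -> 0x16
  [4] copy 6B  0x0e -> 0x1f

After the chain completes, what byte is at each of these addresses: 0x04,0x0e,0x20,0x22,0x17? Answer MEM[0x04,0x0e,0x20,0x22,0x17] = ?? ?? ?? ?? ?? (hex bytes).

MEM[0x04,0x0e,0x20,0x22,0x17] = 3f f6 3b f4 b2

[0] 0x11->0x1a len=8 : b4 3c e5 32 80 06 42 d5
[1] 0x22->0x0e len=8 : f6 3b 37 f4 4e bc ce 37
[2] 0x03->0x13 len=5 : ec 3f 65 6c b3
[3] 0x07->0x16 len=2 : b3 b2
[4] 0x0e->0x1f len=6 : f6 3b 37 f4 4e ec
query mem[0x04]=0x3f, mem[0x0e]=0xf6, mem[0x20]=0x3b, mem[0x22]=0xf4, mem[0x17]=0xb2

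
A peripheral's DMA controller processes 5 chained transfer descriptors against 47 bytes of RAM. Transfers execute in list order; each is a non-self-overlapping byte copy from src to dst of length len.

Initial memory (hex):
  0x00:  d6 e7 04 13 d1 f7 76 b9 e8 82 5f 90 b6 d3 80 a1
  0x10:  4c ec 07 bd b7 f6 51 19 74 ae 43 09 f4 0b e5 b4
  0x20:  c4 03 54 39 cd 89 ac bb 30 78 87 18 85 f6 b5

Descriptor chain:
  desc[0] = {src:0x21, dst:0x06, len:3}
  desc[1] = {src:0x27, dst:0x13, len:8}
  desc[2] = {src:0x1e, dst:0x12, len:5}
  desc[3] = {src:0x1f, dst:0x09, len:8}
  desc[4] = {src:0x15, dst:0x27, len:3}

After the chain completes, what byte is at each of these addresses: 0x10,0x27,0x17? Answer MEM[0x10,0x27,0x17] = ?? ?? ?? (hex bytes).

D0: mem[0x06..0x08] <- [03 54 39]
D1: mem[0x13..0x1a] <- [bb 30 78 87 18 85 f6 b5]
D2: mem[0x12..0x16] <- [e5 b4 c4 03 54]
D3: mem[0x09..0x10] <- [b4 c4 03 54 39 cd 89 ac]
D4: mem[0x27..0x29] <- [03 54 18]
query mem[0x10]=0xac, mem[0x27]=0x03, mem[0x17]=0x18

MEM[0x10,0x27,0x17] = ac 03 18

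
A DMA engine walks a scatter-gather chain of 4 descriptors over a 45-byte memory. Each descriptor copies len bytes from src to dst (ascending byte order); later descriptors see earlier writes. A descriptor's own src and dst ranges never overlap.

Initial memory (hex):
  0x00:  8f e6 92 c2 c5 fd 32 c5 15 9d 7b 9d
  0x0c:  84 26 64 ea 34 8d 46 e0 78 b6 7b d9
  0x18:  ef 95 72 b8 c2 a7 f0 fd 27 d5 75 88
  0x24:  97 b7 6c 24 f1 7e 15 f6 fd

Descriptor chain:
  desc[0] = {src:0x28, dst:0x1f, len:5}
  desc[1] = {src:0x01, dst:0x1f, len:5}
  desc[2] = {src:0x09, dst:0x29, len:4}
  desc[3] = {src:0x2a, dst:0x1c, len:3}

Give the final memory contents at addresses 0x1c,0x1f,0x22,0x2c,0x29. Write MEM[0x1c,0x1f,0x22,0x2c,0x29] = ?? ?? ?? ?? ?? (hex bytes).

  after D0: wrote 5B at 0x1f = f17e15f6fd
  after D1: wrote 5B at 0x1f = e692c2c5fd
  after D2: wrote 4B at 0x29 = 9d7b9d84
  after D3: wrote 3B at 0x1c = 7b9d84
query mem[0x1c]=0x7b, mem[0x1f]=0xe6, mem[0x22]=0xc5, mem[0x2c]=0x84, mem[0x29]=0x9d

MEM[0x1c,0x1f,0x22,0x2c,0x29] = 7b e6 c5 84 9d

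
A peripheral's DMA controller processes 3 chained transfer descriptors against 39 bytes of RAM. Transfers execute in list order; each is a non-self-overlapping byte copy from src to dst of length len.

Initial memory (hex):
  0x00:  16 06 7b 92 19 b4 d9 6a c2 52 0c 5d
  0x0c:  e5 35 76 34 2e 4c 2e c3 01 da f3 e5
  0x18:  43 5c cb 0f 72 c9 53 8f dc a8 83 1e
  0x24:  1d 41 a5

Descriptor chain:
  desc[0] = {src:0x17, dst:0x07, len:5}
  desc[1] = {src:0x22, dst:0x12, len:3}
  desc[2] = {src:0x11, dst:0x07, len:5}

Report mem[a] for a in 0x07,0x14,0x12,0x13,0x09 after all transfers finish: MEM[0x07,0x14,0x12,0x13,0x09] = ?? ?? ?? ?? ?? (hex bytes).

MEM[0x07,0x14,0x12,0x13,0x09] = 4c 1d 83 1e 1e

[0] 0x17->0x07 len=5 : e5 43 5c cb 0f
[1] 0x22->0x12 len=3 : 83 1e 1d
[2] 0x11->0x07 len=5 : 4c 83 1e 1d da
query mem[0x07]=0x4c, mem[0x14]=0x1d, mem[0x12]=0x83, mem[0x13]=0x1e, mem[0x09]=0x1e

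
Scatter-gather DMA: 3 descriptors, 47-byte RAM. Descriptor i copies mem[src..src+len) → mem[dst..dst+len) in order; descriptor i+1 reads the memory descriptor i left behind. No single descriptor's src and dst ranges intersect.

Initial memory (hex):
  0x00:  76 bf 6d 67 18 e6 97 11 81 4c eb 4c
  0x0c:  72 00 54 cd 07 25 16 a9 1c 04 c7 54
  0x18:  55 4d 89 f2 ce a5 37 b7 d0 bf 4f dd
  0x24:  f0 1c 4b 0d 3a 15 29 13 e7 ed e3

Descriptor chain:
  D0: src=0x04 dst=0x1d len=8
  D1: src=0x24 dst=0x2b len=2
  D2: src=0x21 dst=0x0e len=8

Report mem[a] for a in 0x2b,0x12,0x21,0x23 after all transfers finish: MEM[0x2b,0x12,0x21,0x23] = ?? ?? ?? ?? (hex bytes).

MEM[0x2b,0x12,0x21,0x23] = 4c 1c 81 eb

[0] 0x04->0x1d len=8 : 18 e6 97 11 81 4c eb 4c
[1] 0x24->0x2b len=2 : 4c 1c
[2] 0x21->0x0e len=8 : 81 4c eb 4c 1c 4b 0d 3a
query mem[0x2b]=0x4c, mem[0x12]=0x1c, mem[0x21]=0x81, mem[0x23]=0xeb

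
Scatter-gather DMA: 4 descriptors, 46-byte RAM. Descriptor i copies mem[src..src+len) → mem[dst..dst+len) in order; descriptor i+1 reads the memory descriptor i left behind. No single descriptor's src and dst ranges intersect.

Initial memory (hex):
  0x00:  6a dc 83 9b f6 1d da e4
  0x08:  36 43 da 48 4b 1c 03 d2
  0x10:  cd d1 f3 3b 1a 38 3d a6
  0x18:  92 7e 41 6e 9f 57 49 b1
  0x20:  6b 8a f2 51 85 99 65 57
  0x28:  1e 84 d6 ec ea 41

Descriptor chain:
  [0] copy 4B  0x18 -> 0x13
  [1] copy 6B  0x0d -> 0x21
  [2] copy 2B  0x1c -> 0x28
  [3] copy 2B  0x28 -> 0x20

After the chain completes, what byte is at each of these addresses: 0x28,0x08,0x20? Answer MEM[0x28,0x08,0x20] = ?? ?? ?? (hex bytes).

[0] 0x18->0x13 len=4 : 92 7e 41 6e
[1] 0x0d->0x21 len=6 : 1c 03 d2 cd d1 f3
[2] 0x1c->0x28 len=2 : 9f 57
[3] 0x28->0x20 len=2 : 9f 57
query mem[0x28]=0x9f, mem[0x08]=0x36, mem[0x20]=0x9f

MEM[0x28,0x08,0x20] = 9f 36 9f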